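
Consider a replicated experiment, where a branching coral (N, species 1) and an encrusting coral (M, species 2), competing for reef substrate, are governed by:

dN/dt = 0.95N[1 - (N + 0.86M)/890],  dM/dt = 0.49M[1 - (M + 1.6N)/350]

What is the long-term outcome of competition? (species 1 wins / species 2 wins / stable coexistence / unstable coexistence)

species 1 excludes species 2

Compare the nullcline intercepts: K1/α12 = 890/0.86 = 1030 > K2 = 350; K2/α21 = 350/1.6 = 219 < K1 = 890.
Since the inequalities point opposite ways, species 1 can invade but species 2 cannot.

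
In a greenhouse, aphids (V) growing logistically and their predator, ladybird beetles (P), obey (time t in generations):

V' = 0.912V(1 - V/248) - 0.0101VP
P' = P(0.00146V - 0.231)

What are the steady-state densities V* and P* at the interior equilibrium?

V* ≈ 158, P* ≈ 32.7

From dP/dt = 0 with P > 0: 0.00146V* = 0.231, so V* = 158.
Substitute into dV/dt = 0: 0.912(1 - 158/248) = 0.0101P*.
The bracket is 0.362, giving P* = 0.33/0.0101 = 32.7.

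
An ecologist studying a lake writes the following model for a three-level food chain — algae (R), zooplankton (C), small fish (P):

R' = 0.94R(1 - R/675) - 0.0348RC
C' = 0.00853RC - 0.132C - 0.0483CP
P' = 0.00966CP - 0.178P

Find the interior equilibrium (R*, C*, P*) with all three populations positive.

R* ≈ 215, C* ≈ 18.4, P* ≈ 35.2

From dP/dt = 0: 0.00966C* = 0.178, so C* = 18.4.
From dR/dt = 0: 0.94(1 - R*/675) = 0.0348·18.4, giving R* = 675·(1 - 0.682) = 215.
From dC/dt = 0: 0.00853·215 - 0.132 = 0.0483P*, so P* = 1.7/0.0483 = 35.2.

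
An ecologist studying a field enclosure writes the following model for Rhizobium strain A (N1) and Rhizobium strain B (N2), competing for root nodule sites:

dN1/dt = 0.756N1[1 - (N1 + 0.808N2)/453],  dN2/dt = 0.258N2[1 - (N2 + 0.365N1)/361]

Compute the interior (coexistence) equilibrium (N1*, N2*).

N1* ≈ 229, N2* ≈ 277

Setting both brackets to zero gives the nullclines N1 + 0.808N2 = 453 and 0.365N1 + N2 = 361.
Substituting N2 = 361 - 0.365N1 into the first: N1(1 - 0.808·0.365) = 453 - 0.808·361.
So N1* = 161/0.705 = 229, and then N2* = 361 - 0.365·229 = 277.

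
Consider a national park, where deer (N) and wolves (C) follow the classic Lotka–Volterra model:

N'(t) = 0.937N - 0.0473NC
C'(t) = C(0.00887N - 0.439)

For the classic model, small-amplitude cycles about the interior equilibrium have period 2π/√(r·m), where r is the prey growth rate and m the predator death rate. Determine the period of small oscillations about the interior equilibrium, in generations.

Here r = 0.937 and m = 0.439, so r·m = 0.411.
ω = √0.411 = 0.641 per generation, hence T = 2π/ω ≈ 9.8 generations.

T ≈ 9.8 generations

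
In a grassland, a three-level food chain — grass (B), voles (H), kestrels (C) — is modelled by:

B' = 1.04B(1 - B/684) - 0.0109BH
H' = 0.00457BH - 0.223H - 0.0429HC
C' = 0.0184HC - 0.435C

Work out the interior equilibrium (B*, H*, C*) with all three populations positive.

From dC/dt = 0: 0.0184H* = 0.435, so H* = 23.6.
From dB/dt = 0: 1.04(1 - B*/684) = 0.0109·23.6, giving B* = 684·(1 - 0.248) = 515.
From dH/dt = 0: 0.00457·515 - 0.223 = 0.0429C*, so C* = 2.13/0.0429 = 49.6.

B* ≈ 515, H* ≈ 23.6, C* ≈ 49.6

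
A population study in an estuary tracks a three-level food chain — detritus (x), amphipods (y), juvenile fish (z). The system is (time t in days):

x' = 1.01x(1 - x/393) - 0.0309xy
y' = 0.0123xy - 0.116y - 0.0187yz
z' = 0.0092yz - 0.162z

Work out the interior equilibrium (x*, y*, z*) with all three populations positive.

x* ≈ 181, y* ≈ 17.6, z* ≈ 113

From dz/dt = 0: 0.0092y* = 0.162, so y* = 17.6.
From dx/dt = 0: 1.01(1 - x*/393) = 0.0309·17.6, giving x* = 393·(1 - 0.539) = 181.
From dy/dt = 0: 0.0123·181 - 0.116 = 0.0187z*, so z* = 2.11/0.0187 = 113.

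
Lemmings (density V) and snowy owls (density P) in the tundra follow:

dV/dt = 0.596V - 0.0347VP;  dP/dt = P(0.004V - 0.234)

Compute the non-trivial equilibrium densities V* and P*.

Set dP/dt = 0 with P > 0: 0.004V - 0.234 = 0, so V* = 0.234/0.004 = 58.5.
Set dV/dt = 0 with V > 0: 0.596 - 0.0347P = 0, so P* = 0.596/0.0347 = 17.2.

V* ≈ 58.5, P* ≈ 17.2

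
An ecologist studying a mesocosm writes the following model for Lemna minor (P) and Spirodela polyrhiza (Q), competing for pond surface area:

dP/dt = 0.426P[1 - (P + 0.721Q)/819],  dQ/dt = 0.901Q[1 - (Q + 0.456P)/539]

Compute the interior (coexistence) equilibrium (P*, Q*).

P* ≈ 641, Q* ≈ 247

Setting both brackets to zero gives the nullclines P + 0.721Q = 819 and 0.456P + Q = 539.
Substituting Q = 539 - 0.456P into the first: P(1 - 0.721·0.456) = 819 - 0.721·539.
So P* = 430/0.671 = 641, and then Q* = 539 - 0.456·641 = 247.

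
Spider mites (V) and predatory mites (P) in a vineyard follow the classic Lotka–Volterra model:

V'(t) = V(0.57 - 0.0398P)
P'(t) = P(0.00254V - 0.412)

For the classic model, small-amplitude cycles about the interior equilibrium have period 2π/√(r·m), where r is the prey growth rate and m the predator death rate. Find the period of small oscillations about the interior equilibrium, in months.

T ≈ 13 months

Here r = 0.57 and m = 0.412, so r·m = 0.235.
ω = √0.235 = 0.485 per month, hence T = 2π/ω ≈ 13 months.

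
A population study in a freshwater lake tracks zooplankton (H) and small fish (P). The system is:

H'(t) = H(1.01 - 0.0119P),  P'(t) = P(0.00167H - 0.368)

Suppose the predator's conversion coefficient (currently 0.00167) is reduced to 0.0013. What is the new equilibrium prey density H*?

At the interior fixed point, setting dP/dt = 0 with P > 0 fixes H* = (predator death rate)/(HP coefficient) — independent of the other coefficients.
With the change, H* = 0.368/0.0013 = 283; it rises from 220.

H* ≈ 283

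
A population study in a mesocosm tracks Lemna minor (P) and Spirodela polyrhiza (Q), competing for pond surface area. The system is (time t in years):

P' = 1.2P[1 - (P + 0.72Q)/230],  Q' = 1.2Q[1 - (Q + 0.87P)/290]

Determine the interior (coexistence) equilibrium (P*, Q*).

P* ≈ 56.7, Q* ≈ 241

Setting both brackets to zero gives the nullclines P + 0.72Q = 230 and 0.87P + Q = 290.
Substituting Q = 290 - 0.87P into the first: P(1 - 0.72·0.87) = 230 - 0.72·290.
So P* = 21.2/0.374 = 56.7, and then Q* = 290 - 0.87·56.7 = 241.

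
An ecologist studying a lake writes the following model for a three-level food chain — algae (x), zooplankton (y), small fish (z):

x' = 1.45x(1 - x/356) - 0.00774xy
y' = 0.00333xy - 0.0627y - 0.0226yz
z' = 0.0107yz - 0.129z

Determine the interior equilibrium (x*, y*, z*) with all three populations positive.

x* ≈ 333, y* ≈ 12.1, z* ≈ 46.3

From dz/dt = 0: 0.0107y* = 0.129, so y* = 12.1.
From dx/dt = 0: 1.45(1 - x*/356) = 0.00774·12.1, giving x* = 356·(1 - 0.0644) = 333.
From dy/dt = 0: 0.00333·333 - 0.0627 = 0.0226z*, so z* = 1.05/0.0226 = 46.3.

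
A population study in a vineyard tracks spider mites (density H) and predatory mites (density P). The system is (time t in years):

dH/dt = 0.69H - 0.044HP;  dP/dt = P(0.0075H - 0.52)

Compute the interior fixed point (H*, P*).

Set dP/dt = 0 with P > 0: 0.0075H - 0.52 = 0, so H* = 0.52/0.0075 = 69.3.
Set dH/dt = 0 with H > 0: 0.69 - 0.044P = 0, so P* = 0.69/0.044 = 15.7.

H* ≈ 69.3, P* ≈ 15.7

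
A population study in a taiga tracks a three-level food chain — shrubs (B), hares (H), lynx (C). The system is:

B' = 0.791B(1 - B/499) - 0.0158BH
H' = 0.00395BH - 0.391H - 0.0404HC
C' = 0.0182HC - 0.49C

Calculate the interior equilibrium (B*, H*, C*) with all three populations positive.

B* ≈ 231, H* ≈ 26.9, C* ≈ 12.9

From dC/dt = 0: 0.0182H* = 0.49, so H* = 26.9.
From dB/dt = 0: 0.791(1 - B*/499) = 0.0158·26.9, giving B* = 499·(1 - 0.538) = 231.
From dH/dt = 0: 0.00395·231 - 0.391 = 0.0404C*, so C* = 0.52/0.0404 = 12.9.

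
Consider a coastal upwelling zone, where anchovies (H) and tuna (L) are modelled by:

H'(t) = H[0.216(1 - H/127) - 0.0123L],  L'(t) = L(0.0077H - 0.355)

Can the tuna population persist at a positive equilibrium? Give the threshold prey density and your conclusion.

Threshold H = 46.1; K > 46.1, so yes, the predator persists.

The predator equation gives dL/dt > 0 only when H > 0.355/0.0077 = 46.1.
Without the predator, H → K = 127. Since 127 > 46.1, the predator can invade and persist.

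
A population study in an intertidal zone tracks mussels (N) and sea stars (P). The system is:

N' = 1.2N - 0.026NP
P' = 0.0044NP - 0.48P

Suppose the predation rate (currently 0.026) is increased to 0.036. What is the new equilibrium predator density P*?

P* ≈ 33.3

At the interior fixed point, setting dN/dt = 0 with N > 0 fixes P* = (prey growth rate)/(NP coefficient) — independent of the other coefficients.
With the change, P* = 1.2/0.036 = 33.3; it falls from 46.2.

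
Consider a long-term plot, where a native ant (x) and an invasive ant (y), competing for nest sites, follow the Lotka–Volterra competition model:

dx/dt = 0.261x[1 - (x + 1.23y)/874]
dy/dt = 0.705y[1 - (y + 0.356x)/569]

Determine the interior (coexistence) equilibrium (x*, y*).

Setting both brackets to zero gives the nullclines x + 1.23y = 874 and 0.356x + y = 569.
Substituting y = 569 - 0.356x into the first: x(1 - 1.23·0.356) = 874 - 1.23·569.
So x* = 174/0.562 = 310, and then y* = 569 - 0.356·310 = 459.

x* ≈ 310, y* ≈ 459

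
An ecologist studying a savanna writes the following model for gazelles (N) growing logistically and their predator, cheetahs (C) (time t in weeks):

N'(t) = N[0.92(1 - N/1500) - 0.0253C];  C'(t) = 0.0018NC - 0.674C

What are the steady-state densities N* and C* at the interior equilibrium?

N* ≈ 374, C* ≈ 27.3

From dC/dt = 0 with C > 0: 0.0018N* = 0.674, so N* = 374.
Substitute into dN/dt = 0: 0.92(1 - 374/1500) = 0.0253C*.
The bracket is 0.75, giving C* = 0.69/0.0253 = 27.3.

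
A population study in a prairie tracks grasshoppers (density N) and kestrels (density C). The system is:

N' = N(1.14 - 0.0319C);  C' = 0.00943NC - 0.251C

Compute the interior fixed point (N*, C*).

N* ≈ 26.6, C* ≈ 35.7

Set dC/dt = 0 with C > 0: 0.00943N - 0.251 = 0, so N* = 0.251/0.00943 = 26.6.
Set dN/dt = 0 with N > 0: 1.14 - 0.0319C = 0, so C* = 1.14/0.0319 = 35.7.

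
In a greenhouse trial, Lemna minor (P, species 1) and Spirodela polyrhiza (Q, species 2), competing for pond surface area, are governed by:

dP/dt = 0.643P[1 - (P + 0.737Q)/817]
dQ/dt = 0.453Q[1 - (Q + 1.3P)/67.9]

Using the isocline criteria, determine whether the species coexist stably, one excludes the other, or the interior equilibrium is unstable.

Compare the nullcline intercepts: K1/α12 = 817/0.737 = 1110 > K2 = 67.9; K2/α21 = 67.9/1.3 = 52.2 < K1 = 817.
Since the inequalities point opposite ways, species 1 can invade but species 2 cannot.

species 1 excludes species 2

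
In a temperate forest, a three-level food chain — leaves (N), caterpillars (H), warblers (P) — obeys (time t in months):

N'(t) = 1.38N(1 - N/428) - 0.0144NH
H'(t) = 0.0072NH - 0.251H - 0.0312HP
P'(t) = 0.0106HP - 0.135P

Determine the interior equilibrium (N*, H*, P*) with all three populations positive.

From dP/dt = 0: 0.0106H* = 0.135, so H* = 12.7.
From dN/dt = 0: 1.38(1 - N*/428) = 0.0144·12.7, giving N* = 428·(1 - 0.133) = 371.
From dH/dt = 0: 0.0072·371 - 0.251 = 0.0312P*, so P* = 2.42/0.0312 = 77.6.

N* ≈ 371, H* ≈ 12.7, P* ≈ 77.6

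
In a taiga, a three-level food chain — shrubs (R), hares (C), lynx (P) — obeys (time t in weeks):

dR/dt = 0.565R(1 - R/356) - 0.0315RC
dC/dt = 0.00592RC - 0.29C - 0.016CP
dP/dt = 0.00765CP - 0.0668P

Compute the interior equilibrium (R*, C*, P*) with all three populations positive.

From dP/dt = 0: 0.00765C* = 0.0668, so C* = 8.73.
From dR/dt = 0: 0.565(1 - R*/356) = 0.0315·8.73, giving R* = 356·(1 - 0.487) = 183.
From dC/dt = 0: 0.00592·183 - 0.29 = 0.016P*, so P* = 0.792/0.016 = 49.5.

R* ≈ 183, C* ≈ 8.73, P* ≈ 49.5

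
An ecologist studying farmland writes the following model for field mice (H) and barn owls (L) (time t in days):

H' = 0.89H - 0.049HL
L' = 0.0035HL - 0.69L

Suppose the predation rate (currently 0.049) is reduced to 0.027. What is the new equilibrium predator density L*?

At the interior fixed point, setting dH/dt = 0 with H > 0 fixes L* = (prey growth rate)/(HL coefficient) — independent of the other coefficients.
With the change, L* = 0.89/0.027 = 33; it rises from 18.2.

L* ≈ 33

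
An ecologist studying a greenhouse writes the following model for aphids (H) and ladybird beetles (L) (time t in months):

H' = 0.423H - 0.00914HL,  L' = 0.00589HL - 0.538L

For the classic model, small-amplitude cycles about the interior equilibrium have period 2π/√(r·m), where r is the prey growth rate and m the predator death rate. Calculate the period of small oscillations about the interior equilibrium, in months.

Here r = 0.423 and m = 0.538, so r·m = 0.228.
ω = √0.228 = 0.477 per month, hence T = 2π/ω ≈ 13.2 months.

T ≈ 13.2 months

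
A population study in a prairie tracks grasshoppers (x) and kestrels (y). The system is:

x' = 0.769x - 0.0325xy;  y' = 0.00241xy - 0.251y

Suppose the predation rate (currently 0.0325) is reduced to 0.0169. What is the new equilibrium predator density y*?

y* ≈ 45.5

At the interior fixed point, setting dx/dt = 0 with x > 0 fixes y* = (prey growth rate)/(xy coefficient) — independent of the other coefficients.
With the change, y* = 0.769/0.0169 = 45.5; it rises from 23.7.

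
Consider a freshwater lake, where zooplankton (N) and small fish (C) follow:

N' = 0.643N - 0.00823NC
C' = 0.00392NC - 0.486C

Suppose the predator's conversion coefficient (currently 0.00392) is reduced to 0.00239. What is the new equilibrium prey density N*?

At the interior fixed point, setting dC/dt = 0 with C > 0 fixes N* = (predator death rate)/(NC coefficient) — independent of the other coefficients.
With the change, N* = 0.486/0.00239 = 203; it rises from 124.

N* ≈ 203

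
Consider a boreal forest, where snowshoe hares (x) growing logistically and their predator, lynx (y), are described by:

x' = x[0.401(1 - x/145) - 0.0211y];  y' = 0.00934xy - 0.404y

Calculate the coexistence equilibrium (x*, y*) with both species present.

x* ≈ 43.3, y* ≈ 13.3

From dy/dt = 0 with y > 0: 0.00934x* = 0.404, so x* = 43.3.
Substitute into dx/dt = 0: 0.401(1 - 43.3/145) = 0.0211y*.
The bracket is 0.702, giving y* = 0.281/0.0211 = 13.3.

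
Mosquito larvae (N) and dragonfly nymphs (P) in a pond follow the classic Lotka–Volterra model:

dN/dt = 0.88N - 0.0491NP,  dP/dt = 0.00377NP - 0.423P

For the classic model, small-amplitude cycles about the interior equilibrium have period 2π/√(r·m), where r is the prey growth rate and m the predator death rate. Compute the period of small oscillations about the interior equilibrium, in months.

Here r = 0.88 and m = 0.423, so r·m = 0.372.
ω = √0.372 = 0.61 per month, hence T = 2π/ω ≈ 10.3 months.

T ≈ 10.3 months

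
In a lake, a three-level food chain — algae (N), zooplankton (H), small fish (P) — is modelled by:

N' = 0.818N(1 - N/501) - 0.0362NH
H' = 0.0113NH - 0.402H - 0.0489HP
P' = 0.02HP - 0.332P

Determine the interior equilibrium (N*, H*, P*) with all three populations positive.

N* ≈ 133, H* ≈ 16.6, P* ≈ 22.5

From dP/dt = 0: 0.02H* = 0.332, so H* = 16.6.
From dN/dt = 0: 0.818(1 - N*/501) = 0.0362·16.6, giving N* = 501·(1 - 0.735) = 133.
From dH/dt = 0: 0.0113·133 - 0.402 = 0.0489P*, so P* = 1.1/0.0489 = 22.5.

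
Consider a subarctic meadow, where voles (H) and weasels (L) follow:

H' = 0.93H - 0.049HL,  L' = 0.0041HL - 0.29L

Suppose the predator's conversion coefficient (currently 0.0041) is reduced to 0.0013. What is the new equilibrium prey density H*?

At the interior fixed point, setting dL/dt = 0 with L > 0 fixes H* = (predator death rate)/(HL coefficient) — independent of the other coefficients.
With the change, H* = 0.29/0.0013 = 223; it rises from 70.7.

H* ≈ 223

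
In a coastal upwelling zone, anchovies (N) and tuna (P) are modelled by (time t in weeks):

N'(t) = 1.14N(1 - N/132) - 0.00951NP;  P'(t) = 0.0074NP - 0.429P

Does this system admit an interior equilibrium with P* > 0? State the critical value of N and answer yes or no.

Threshold N = 58; K > 58, so yes, the predator persists.

The predator equation gives dP/dt > 0 only when N > 0.429/0.0074 = 58.
Without the predator, N → K = 132. Since 132 > 58, the predator can invade and persist.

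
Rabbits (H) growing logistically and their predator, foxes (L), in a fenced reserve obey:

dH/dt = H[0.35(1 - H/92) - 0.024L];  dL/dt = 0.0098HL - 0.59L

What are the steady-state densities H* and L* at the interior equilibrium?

From dL/dt = 0 with L > 0: 0.0098H* = 0.59, so H* = 60.2.
Substitute into dH/dt = 0: 0.35(1 - 60.2/92) = 0.024L*.
The bracket is 0.346, giving L* = 0.121/0.024 = 5.04.

H* ≈ 60.2, L* ≈ 5.04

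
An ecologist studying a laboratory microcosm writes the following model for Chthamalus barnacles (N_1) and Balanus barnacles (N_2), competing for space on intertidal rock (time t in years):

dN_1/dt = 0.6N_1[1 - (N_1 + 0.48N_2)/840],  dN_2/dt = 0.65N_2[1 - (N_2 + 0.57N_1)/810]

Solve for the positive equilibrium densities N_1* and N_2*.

Setting both brackets to zero gives the nullclines N_1 + 0.48N_2 = 840 and 0.57N_1 + N_2 = 810.
Substituting N_2 = 810 - 0.57N_1 into the first: N_1(1 - 0.48·0.57) = 840 - 0.48·810.
So N_1* = 451/0.726 = 621, and then N_2* = 810 - 0.57·621 = 456.

N_1* ≈ 621, N_2* ≈ 456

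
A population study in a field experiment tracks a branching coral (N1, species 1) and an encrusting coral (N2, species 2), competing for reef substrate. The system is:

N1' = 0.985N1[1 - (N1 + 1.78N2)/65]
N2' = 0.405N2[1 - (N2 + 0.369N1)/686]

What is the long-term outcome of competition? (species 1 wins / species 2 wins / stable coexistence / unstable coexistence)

Compare the nullcline intercepts: K1/α12 = 65/1.78 = 36.5 < K2 = 686; K2/α21 = 686/0.369 = 1860 > K1 = 65.
Since the inequalities point opposite ways, species 2 can invade but species 1 cannot.

species 2 excludes species 1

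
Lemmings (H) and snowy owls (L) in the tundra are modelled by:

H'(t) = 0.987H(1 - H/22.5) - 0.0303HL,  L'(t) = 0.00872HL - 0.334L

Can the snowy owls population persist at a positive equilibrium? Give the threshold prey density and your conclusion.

The predator equation gives dL/dt > 0 only when H > 0.334/0.00872 = 38.3.
Without the predator, H → K = 22.5. Since 22.5 < 38.3, the predator cannot invade.

Threshold H = 38.3; K < 38.3, so no, the predator goes extinct.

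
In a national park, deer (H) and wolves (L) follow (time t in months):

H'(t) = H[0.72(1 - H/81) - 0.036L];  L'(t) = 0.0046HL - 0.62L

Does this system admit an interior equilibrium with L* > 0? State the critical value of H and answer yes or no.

Threshold H = 135; K < 135, so no, the predator goes extinct.

The predator equation gives dL/dt > 0 only when H > 0.62/0.0046 = 135.
Without the predator, H → K = 81. Since 81 < 135, the predator cannot invade.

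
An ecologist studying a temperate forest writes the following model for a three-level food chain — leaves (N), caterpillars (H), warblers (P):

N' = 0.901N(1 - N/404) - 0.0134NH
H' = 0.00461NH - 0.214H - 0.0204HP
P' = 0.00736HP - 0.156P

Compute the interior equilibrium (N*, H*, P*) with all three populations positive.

N* ≈ 277, H* ≈ 21.2, P* ≈ 52

From dP/dt = 0: 0.00736H* = 0.156, so H* = 21.2.
From dN/dt = 0: 0.901(1 - N*/404) = 0.0134·21.2, giving N* = 404·(1 - 0.315) = 277.
From dH/dt = 0: 0.00461·277 - 0.214 = 0.0204P*, so P* = 1.06/0.0204 = 52.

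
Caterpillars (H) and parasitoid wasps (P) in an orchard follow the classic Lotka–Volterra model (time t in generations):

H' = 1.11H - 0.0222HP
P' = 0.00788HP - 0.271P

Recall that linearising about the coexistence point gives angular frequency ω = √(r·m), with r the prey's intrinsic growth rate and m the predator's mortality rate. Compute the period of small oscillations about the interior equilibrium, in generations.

T ≈ 11.5 generations

Here r = 1.11 and m = 0.271, so r·m = 0.301.
ω = √0.301 = 0.548 per generation, hence T = 2π/ω ≈ 11.5 generations.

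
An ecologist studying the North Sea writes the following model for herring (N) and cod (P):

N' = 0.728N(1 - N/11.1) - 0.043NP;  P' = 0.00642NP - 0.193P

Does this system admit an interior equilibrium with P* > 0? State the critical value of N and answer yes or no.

Threshold N = 30.1; K < 30.1, so no, the predator goes extinct.

The predator equation gives dP/dt > 0 only when N > 0.193/0.00642 = 30.1.
Without the predator, N → K = 11.1. Since 11.1 < 30.1, the predator cannot invade.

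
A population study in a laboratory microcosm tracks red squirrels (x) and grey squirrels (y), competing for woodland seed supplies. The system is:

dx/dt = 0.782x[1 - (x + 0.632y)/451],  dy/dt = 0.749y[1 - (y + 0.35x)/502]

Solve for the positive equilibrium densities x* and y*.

x* ≈ 172, y* ≈ 442

Setting both brackets to zero gives the nullclines x + 0.632y = 451 and 0.35x + y = 502.
Substituting y = 502 - 0.35x into the first: x(1 - 0.632·0.35) = 451 - 0.632·502.
So x* = 134/0.779 = 172, and then y* = 502 - 0.35·172 = 442.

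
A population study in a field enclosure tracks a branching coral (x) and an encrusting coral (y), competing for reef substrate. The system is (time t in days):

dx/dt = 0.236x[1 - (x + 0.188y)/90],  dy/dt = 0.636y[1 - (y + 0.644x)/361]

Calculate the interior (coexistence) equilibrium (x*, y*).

Setting both brackets to zero gives the nullclines x + 0.188y = 90 and 0.644x + y = 361.
Substituting y = 361 - 0.644x into the first: x(1 - 0.188·0.644) = 90 - 0.188·361.
So x* = 22.1/0.879 = 25.2, and then y* = 361 - 0.644·25.2 = 345.

x* ≈ 25.2, y* ≈ 345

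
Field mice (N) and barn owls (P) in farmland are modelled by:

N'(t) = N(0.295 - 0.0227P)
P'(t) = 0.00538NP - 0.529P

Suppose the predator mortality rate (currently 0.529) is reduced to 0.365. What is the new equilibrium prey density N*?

N* ≈ 67.8

At the interior fixed point, setting dP/dt = 0 with P > 0 fixes N* = (predator death rate)/(NP coefficient) — independent of the other coefficients.
With the change, N* = 0.365/0.00538 = 67.8; it falls from 98.3.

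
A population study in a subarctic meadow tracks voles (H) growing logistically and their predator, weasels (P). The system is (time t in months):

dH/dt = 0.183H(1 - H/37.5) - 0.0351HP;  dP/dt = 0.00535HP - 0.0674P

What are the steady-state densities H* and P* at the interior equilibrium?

From dP/dt = 0 with P > 0: 0.00535H* = 0.0674, so H* = 12.6.
Substitute into dH/dt = 0: 0.183(1 - 12.6/37.5) = 0.0351P*.
The bracket is 0.664, giving P* = 0.122/0.0351 = 3.46.

H* ≈ 12.6, P* ≈ 3.46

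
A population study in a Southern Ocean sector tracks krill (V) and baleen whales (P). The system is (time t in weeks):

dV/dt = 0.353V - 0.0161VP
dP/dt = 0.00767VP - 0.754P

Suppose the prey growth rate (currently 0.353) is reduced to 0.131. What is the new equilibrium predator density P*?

P* ≈ 8.14

At the interior fixed point, setting dV/dt = 0 with V > 0 fixes P* = (prey growth rate)/(VP coefficient) — independent of the other coefficients.
With the change, P* = 0.131/0.0161 = 8.14; it falls from 21.9.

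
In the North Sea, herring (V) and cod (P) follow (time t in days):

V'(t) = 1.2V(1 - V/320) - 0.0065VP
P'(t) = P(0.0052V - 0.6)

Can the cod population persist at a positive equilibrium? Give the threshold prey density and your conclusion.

The predator equation gives dP/dt > 0 only when V > 0.6/0.0052 = 115.
Without the predator, V → K = 320. Since 320 > 115, the predator can invade and persist.

Threshold V = 115; K > 115, so yes, the predator persists.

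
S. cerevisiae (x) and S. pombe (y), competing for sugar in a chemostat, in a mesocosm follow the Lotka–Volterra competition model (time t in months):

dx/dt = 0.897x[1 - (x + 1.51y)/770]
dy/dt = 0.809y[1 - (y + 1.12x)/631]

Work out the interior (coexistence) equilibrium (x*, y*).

x* ≈ 264, y* ≈ 335

Setting both brackets to zero gives the nullclines x + 1.51y = 770 and 1.12x + y = 631.
Substituting y = 631 - 1.12x into the first: x(1 - 1.51·1.12) = 770 - 1.51·631.
So x* = -183/-0.691 = 264, and then y* = 631 - 1.12·264 = 335.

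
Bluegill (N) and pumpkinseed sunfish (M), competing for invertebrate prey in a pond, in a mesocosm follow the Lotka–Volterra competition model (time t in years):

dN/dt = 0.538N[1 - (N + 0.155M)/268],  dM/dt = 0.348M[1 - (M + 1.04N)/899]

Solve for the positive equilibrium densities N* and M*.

Setting both brackets to zero gives the nullclines N + 0.155M = 268 and 1.04N + M = 899.
Substituting M = 899 - 1.04N into the first: N(1 - 0.155·1.04) = 268 - 0.155·899.
So N* = 129/0.839 = 153, and then M* = 899 - 1.04·153 = 739.

N* ≈ 153, M* ≈ 739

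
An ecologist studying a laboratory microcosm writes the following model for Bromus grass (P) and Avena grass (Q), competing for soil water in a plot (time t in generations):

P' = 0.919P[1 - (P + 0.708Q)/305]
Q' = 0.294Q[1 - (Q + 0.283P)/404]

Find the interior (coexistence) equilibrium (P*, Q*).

Setting both brackets to zero gives the nullclines P + 0.708Q = 305 and 0.283P + Q = 404.
Substituting Q = 404 - 0.283P into the first: P(1 - 0.708·0.283) = 305 - 0.708·404.
So P* = 19/0.8 = 23.7, and then Q* = 404 - 0.283·23.7 = 397.

P* ≈ 23.7, Q* ≈ 397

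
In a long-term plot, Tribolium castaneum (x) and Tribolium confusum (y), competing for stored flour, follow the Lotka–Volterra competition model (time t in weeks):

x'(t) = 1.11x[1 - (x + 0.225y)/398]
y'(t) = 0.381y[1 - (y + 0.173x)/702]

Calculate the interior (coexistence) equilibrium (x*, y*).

x* ≈ 250, y* ≈ 659

Setting both brackets to zero gives the nullclines x + 0.225y = 398 and 0.173x + y = 702.
Substituting y = 702 - 0.173x into the first: x(1 - 0.225·0.173) = 398 - 0.225·702.
So x* = 240/0.961 = 250, and then y* = 702 - 0.173·250 = 659.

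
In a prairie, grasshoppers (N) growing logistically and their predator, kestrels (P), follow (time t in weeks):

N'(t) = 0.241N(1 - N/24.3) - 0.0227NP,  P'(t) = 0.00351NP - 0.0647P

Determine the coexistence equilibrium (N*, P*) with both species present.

N* ≈ 18.4, P* ≈ 2.56

From dP/dt = 0 with P > 0: 0.00351N* = 0.0647, so N* = 18.4.
Substitute into dN/dt = 0: 0.241(1 - 18.4/24.3) = 0.0227P*.
The bracket is 0.241, giving P* = 0.0582/0.0227 = 2.56.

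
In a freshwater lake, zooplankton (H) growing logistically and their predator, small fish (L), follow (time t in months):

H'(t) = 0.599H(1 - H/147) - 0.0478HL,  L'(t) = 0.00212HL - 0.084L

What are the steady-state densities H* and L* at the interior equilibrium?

H* ≈ 39.6, L* ≈ 9.15

From dL/dt = 0 with L > 0: 0.00212H* = 0.084, so H* = 39.6.
Substitute into dH/dt = 0: 0.599(1 - 39.6/147) = 0.0478L*.
The bracket is 0.73, giving L* = 0.438/0.0478 = 9.15.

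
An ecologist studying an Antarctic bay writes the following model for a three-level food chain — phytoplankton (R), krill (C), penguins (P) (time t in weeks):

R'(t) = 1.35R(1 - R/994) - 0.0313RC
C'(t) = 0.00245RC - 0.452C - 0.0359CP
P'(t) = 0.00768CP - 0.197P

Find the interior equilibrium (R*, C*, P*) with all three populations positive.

From dP/dt = 0: 0.00768C* = 0.197, so C* = 25.7.
From dR/dt = 0: 1.35(1 - R*/994) = 0.0313·25.7, giving R* = 994·(1 - 0.595) = 403.
From dC/dt = 0: 0.00245·403 - 0.452 = 0.0359P*, so P* = 0.535/0.0359 = 14.9.

R* ≈ 403, C* ≈ 25.7, P* ≈ 14.9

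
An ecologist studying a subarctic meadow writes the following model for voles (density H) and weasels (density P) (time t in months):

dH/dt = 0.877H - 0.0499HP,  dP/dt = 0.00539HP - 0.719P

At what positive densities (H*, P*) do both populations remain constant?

H* ≈ 133, P* ≈ 17.6

Set dP/dt = 0 with P > 0: 0.00539H - 0.719 = 0, so H* = 0.719/0.00539 = 133.
Set dH/dt = 0 with H > 0: 0.877 - 0.0499P = 0, so P* = 0.877/0.0499 = 17.6.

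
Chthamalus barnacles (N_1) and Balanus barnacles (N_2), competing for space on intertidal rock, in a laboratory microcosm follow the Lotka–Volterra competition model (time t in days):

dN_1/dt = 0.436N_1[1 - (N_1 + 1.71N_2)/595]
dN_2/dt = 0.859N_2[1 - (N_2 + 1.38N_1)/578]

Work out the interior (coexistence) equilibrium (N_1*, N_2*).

N_1* ≈ 289, N_2* ≈ 179

Setting both brackets to zero gives the nullclines N_1 + 1.71N_2 = 595 and 1.38N_1 + N_2 = 578.
Substituting N_2 = 578 - 1.38N_1 into the first: N_1(1 - 1.71·1.38) = 595 - 1.71·578.
So N_1* = -393/-1.36 = 289, and then N_2* = 578 - 1.38·289 = 179.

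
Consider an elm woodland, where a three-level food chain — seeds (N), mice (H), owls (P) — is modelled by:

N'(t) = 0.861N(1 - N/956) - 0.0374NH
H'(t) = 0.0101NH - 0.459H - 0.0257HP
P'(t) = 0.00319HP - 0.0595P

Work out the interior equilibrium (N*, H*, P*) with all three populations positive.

N* ≈ 181, H* ≈ 18.7, P* ≈ 53.4

From dP/dt = 0: 0.00319H* = 0.0595, so H* = 18.7.
From dN/dt = 0: 0.861(1 - N*/956) = 0.0374·18.7, giving N* = 956·(1 - 0.81) = 181.
From dH/dt = 0: 0.0101·181 - 0.459 = 0.0257P*, so P* = 1.37/0.0257 = 53.4.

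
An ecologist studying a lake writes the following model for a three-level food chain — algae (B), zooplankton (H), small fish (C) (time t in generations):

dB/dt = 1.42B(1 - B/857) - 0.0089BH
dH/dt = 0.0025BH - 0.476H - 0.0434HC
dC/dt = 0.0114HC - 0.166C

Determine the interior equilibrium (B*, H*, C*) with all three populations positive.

From dC/dt = 0: 0.0114H* = 0.166, so H* = 14.6.
From dB/dt = 0: 1.42(1 - B*/857) = 0.0089·14.6, giving B* = 857·(1 - 0.0913) = 779.
From dH/dt = 0: 0.0025·779 - 0.476 = 0.0434C*, so C* = 1.47/0.0434 = 33.9.

B* ≈ 779, H* ≈ 14.6, C* ≈ 33.9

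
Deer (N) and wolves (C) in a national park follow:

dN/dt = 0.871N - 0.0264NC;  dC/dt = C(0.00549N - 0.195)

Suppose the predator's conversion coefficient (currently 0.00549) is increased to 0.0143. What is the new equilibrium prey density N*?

N* ≈ 13.6

At the interior fixed point, setting dC/dt = 0 with C > 0 fixes N* = (predator death rate)/(NC coefficient) — independent of the other coefficients.
With the change, N* = 0.195/0.0143 = 13.6; it falls from 35.5.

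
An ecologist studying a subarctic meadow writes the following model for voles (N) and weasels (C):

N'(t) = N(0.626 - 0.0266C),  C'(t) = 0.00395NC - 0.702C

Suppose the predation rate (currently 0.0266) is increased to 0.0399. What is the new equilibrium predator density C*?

C* ≈ 15.7

At the interior fixed point, setting dN/dt = 0 with N > 0 fixes C* = (prey growth rate)/(NC coefficient) — independent of the other coefficients.
With the change, C* = 0.626/0.0399 = 15.7; it falls from 23.5.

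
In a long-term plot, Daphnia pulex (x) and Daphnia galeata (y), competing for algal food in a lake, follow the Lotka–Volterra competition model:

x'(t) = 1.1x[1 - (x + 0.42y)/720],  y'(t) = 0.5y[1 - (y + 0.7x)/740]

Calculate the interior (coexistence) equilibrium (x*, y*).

x* ≈ 580, y* ≈ 334

Setting both brackets to zero gives the nullclines x + 0.42y = 720 and 0.7x + y = 740.
Substituting y = 740 - 0.7x into the first: x(1 - 0.42·0.7) = 720 - 0.42·740.
So x* = 409/0.706 = 580, and then y* = 740 - 0.7·580 = 334.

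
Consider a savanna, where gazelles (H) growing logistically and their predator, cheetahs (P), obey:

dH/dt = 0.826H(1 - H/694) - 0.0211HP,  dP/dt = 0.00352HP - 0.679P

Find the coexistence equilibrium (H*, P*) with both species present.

From dP/dt = 0 with P > 0: 0.00352H* = 0.679, so H* = 193.
Substitute into dH/dt = 0: 0.826(1 - 193/694) = 0.0211P*.
The bracket is 0.722, giving P* = 0.596/0.0211 = 28.3.

H* ≈ 193, P* ≈ 28.3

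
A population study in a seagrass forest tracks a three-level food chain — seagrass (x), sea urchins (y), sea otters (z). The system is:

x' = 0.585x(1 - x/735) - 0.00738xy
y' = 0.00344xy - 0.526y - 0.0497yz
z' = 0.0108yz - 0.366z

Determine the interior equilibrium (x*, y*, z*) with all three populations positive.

From dz/dt = 0: 0.0108y* = 0.366, so y* = 33.9.
From dx/dt = 0: 0.585(1 - x*/735) = 0.00738·33.9, giving x* = 735·(1 - 0.428) = 421.
From dy/dt = 0: 0.00344·421 - 0.526 = 0.0497z*, so z* = 0.921/0.0497 = 18.5.

x* ≈ 421, y* ≈ 33.9, z* ≈ 18.5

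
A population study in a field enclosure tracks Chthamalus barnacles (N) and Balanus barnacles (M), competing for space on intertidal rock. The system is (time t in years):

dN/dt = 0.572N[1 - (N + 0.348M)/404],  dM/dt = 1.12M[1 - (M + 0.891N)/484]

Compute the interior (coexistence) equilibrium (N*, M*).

N* ≈ 341, M* ≈ 180

Setting both brackets to zero gives the nullclines N + 0.348M = 404 and 0.891N + M = 484.
Substituting M = 484 - 0.891N into the first: N(1 - 0.348·0.891) = 404 - 0.348·484.
So N* = 236/0.69 = 341, and then M* = 484 - 0.891·341 = 180.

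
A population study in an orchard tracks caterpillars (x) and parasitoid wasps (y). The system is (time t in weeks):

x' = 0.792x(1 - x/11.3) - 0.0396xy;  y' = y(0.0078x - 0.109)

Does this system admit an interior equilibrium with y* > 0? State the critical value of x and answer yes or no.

The predator equation gives dy/dt > 0 only when x > 0.109/0.0078 = 14.
Without the predator, x → K = 11.3. Since 11.3 < 14, the predator cannot invade.

Threshold x = 14; K < 14, so no, the predator goes extinct.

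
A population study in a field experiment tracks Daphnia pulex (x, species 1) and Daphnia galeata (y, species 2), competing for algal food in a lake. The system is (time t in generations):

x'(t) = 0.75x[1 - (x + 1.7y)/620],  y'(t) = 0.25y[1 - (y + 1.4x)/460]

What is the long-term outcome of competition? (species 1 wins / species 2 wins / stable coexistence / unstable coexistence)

Compare the nullcline intercepts: K1/α12 = 620/1.7 = 365 < K2 = 460; K2/α21 = 460/1.4 = 329 < K1 = 620.
Since both are reversed, neither can invade when rare; the interior point is a saddle.

unstable coexistence (outcome depends on initial conditions)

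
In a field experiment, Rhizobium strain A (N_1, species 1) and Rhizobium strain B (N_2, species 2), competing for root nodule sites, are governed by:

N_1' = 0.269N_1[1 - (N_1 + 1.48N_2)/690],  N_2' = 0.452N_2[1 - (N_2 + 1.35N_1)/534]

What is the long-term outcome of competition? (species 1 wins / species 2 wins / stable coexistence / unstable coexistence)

Compare the nullcline intercepts: K1/α12 = 690/1.48 = 466 < K2 = 534; K2/α21 = 534/1.35 = 396 < K1 = 690.
Since both are reversed, neither can invade when rare; the interior point is a saddle.

unstable coexistence (outcome depends on initial conditions)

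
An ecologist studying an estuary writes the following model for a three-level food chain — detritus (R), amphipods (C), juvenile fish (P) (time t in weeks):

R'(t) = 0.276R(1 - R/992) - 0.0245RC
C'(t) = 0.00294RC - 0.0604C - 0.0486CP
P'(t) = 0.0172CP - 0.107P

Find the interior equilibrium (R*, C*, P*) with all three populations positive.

R* ≈ 444, C* ≈ 6.22, P* ≈ 25.6

From dP/dt = 0: 0.0172C* = 0.107, so C* = 6.22.
From dR/dt = 0: 0.276(1 - R*/992) = 0.0245·6.22, giving R* = 992·(1 - 0.552) = 444.
From dC/dt = 0: 0.00294·444 - 0.0604 = 0.0486P*, so P* = 1.25/0.0486 = 25.6.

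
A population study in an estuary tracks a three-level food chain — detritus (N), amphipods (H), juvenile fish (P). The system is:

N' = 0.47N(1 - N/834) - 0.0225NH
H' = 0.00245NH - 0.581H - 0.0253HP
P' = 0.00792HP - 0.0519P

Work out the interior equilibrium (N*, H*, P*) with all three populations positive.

N* ≈ 572, H* ≈ 6.55, P* ≈ 32.5

From dP/dt = 0: 0.00792H* = 0.0519, so H* = 6.55.
From dN/dt = 0: 0.47(1 - N*/834) = 0.0225·6.55, giving N* = 834·(1 - 0.314) = 572.
From dH/dt = 0: 0.00245·572 - 0.581 = 0.0253P*, so P* = 0.821/0.0253 = 32.5.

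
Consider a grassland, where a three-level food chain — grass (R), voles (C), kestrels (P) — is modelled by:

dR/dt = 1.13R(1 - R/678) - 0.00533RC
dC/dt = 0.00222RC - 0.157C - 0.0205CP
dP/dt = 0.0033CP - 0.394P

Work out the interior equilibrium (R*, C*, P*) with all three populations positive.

R* ≈ 296, C* ≈ 119, P* ≈ 24.4

From dP/dt = 0: 0.0033C* = 0.394, so C* = 119.
From dR/dt = 0: 1.13(1 - R*/678) = 0.00533·119, giving R* = 678·(1 - 0.563) = 296.
From dC/dt = 0: 0.00222·296 - 0.157 = 0.0205P*, so P* = 0.501/0.0205 = 24.4.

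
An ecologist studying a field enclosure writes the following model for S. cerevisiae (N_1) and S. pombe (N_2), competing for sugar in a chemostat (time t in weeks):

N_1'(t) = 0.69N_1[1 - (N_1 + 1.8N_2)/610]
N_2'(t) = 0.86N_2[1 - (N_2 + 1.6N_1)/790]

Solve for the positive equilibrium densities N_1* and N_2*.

Setting both brackets to zero gives the nullclines N_1 + 1.8N_2 = 610 and 1.6N_1 + N_2 = 790.
Substituting N_2 = 790 - 1.6N_1 into the first: N_1(1 - 1.8·1.6) = 610 - 1.8·790.
So N_1* = -812/-1.88 = 432, and then N_2* = 790 - 1.6·432 = 98.9.

N_1* ≈ 432, N_2* ≈ 98.9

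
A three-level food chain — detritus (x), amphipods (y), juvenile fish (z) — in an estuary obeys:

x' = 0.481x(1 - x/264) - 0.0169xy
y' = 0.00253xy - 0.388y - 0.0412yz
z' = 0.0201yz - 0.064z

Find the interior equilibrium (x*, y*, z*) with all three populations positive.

From dz/dt = 0: 0.0201y* = 0.064, so y* = 3.18.
From dx/dt = 0: 0.481(1 - x*/264) = 0.0169·3.18, giving x* = 264·(1 - 0.112) = 234.
From dy/dt = 0: 0.00253·234 - 0.388 = 0.0412z*, so z* = 0.205/0.0412 = 4.98.

x* ≈ 234, y* ≈ 3.18, z* ≈ 4.98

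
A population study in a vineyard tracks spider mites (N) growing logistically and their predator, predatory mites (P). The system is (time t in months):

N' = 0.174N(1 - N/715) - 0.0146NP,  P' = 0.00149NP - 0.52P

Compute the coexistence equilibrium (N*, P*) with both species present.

From dP/dt = 0 with P > 0: 0.00149N* = 0.52, so N* = 349.
Substitute into dN/dt = 0: 0.174(1 - 349/715) = 0.0146P*.
The bracket is 0.512, giving P* = 0.0891/0.0146 = 6.1.

N* ≈ 349, P* ≈ 6.1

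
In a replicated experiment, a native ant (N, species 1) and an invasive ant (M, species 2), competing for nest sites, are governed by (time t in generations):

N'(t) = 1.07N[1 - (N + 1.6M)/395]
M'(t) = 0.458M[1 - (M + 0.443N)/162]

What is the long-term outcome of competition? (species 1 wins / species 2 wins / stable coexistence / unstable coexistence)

Compare the nullcline intercepts: K1/α12 = 395/1.6 = 247 > K2 = 162; K2/α21 = 162/0.443 = 366 < K1 = 395.
Since the inequalities point opposite ways, species 1 can invade but species 2 cannot.

species 1 excludes species 2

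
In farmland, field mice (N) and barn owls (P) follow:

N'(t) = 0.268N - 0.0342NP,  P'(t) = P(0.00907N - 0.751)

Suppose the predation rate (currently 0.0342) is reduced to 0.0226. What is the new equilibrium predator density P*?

P* ≈ 11.9

At the interior fixed point, setting dN/dt = 0 with N > 0 fixes P* = (prey growth rate)/(NP coefficient) — independent of the other coefficients.
With the change, P* = 0.268/0.0226 = 11.9; it rises from 7.84.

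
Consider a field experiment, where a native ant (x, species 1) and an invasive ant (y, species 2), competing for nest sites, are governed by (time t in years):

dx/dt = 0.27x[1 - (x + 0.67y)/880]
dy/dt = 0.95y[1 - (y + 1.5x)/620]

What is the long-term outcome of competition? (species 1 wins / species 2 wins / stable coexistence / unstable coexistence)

Compare the nullcline intercepts: K1/α12 = 880/0.67 = 1310 > K2 = 620; K2/α21 = 620/1.5 = 413 < K1 = 880.
Since the inequalities point opposite ways, species 1 can invade but species 2 cannot.

species 1 excludes species 2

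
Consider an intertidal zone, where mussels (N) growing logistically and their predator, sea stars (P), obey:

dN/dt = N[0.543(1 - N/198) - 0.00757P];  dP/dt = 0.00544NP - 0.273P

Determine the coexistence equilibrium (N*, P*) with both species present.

From dP/dt = 0 with P > 0: 0.00544N* = 0.273, so N* = 50.2.
Substitute into dN/dt = 0: 0.543(1 - 50.2/198) = 0.00757P*.
The bracket is 0.747, giving P* = 0.405/0.00757 = 53.6.

N* ≈ 50.2, P* ≈ 53.6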